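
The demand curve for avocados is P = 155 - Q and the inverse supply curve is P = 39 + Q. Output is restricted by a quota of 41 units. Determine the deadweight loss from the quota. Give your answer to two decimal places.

289.00

Unrestricted equilibrium: Q* = (155 - 39)/(1 + 1) = 58.
At Q = 41 the demand price is 155 - (41) = 114 and the supply price is 39 + (41) = 80.
Deadweight loss is the triangle between the curves from 41 to 58: (1/2)(114 - 80)(58 - 41) = 289.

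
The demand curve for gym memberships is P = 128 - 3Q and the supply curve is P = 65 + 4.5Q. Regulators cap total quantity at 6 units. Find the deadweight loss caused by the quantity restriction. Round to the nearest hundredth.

21.60

Unrestricted equilibrium: Q* = (128 - 65)/(3 + 4.5) = 8.4.
At Q = 6 the demand price is 128 - 3(6) = 110 and the supply price is 65 + 4.5(6) = 92.
Deadweight loss is the triangle between the curves from 6 to 8.4: (1/2)(110 - 92)(8.4 - 6) = 21.6.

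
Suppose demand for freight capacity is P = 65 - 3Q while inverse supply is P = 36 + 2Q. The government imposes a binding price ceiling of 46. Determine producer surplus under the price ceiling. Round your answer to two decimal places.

25.00

Free-market equilibrium: 65 - 3Q = 36 + 2Q gives Q* = 5.8, P* = 47.6.
At the ceiling price 46, quantity supplied is (46 - 36)/2 = 5; supply is the short side, so Q = 5 trades at P = 46.
PS is the triangle above supply below 46: (1/2)(5)(46 - 36) = 25.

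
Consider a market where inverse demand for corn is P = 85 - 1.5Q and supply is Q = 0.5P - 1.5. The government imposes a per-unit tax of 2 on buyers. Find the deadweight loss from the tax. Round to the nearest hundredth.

Rewriting supply in inverse form: P = 3 + 2Q.
Without the tax, 85 - 1.5Q = 3 + 2Q so Q* = 23.4286 and P* = 49.8571.
A tax on buyers shifts demand down by 2: (85 - 2) - 1.5Q = 3 + 2Q, so Q_t = 22.8571. Buyers pay P_b = 50.7143; sellers receive P_s = P_b - 2 = 48.7143.
Deadweight loss is the triangle between the curves from Q_t to Q*: (1/2)(23.4286 - 22.8571)(2) = 0.5714.

0.57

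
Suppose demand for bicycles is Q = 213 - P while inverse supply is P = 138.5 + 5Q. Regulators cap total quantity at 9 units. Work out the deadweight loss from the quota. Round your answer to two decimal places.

35.02

Rewriting demand in inverse form: P = 213 - Q.
Without the quota, 213 - Q = 138.5 + 5Q gives Q* = 12.4167.
At Q = 9 the demand price is 213 - (9) = 204 and the supply price is 138.5 + 5(9) = 183.5.
Deadweight loss is the triangle between the curves from 9 to 12.4167: (1/2)(204 - 183.5)(12.4167 - 9) = 35.0208.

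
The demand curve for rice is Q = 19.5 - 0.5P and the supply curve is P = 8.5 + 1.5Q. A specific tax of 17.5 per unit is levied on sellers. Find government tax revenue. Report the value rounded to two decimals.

Rewriting demand in inverse form: P = 39 - 2Q.
Without the tax, 39 - 2Q = 8.5 + 1.5Q so Q* = 8.7143 and P* = 21.5714.
With the tax, sellers need 17.5 more per unit: 39 - 2Q = 8.5 + 1.5Q + 17.5, so Q_t = 3.7143. Buyers pay P_b = 31.5714; sellers receive P_s = P_b - 17.5 = 14.0714.
Revenue is the tax times quantity traded: 17.5 x 3.7143 = 65.

65.00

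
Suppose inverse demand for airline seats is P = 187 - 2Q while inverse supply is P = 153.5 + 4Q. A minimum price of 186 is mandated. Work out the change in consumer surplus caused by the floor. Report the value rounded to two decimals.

Free-market equilibrium: 187 - 2Q = 153.5 + 4Q gives Q* = 5.5833, P* = 175.8333.
At the floor price 186, quantity demanded is (187 - 186)/2 = 0.5; demand is the short side, so Q = 0.5 trades at P = 186.
CS goes from (1/2)(5.5833)(11.1667) = 31.1736 to 0.25 (computed as (187 - 186)(0.5) - (1/2)(2)(0.5)^2), a change of -30.9236.

-30.92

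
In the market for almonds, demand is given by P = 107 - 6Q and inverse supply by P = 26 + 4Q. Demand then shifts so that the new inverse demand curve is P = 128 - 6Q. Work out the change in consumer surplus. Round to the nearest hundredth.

115.29

Initial equilibrium: Q_0 = 8.1, P_0 = 58.4; CS_0 = (1/2)(8.1)(48.6) = 196.83, PS_0 = (1/2)(8.1)(32.4) = 131.22.
New equilibrium: 128 - 6Q = 26 + 4Q gives Q_1 = 10.2, P_1 = 66.8; CS_1 = 312.12, PS_1 = 208.08.
Change in consumer surplus = 312.12 - 196.83 = 115.29.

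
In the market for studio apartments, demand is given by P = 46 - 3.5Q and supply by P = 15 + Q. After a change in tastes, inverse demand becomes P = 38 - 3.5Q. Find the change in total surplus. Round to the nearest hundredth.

-48.00

Initial equilibrium: Q_0 = 6.8889, P_0 = 21.8889; CS_0 = (1/2)(6.8889)(24.1111) = 83.0494, PS_0 = (1/2)(6.8889)(6.8889) = 23.7284.
New equilibrium: 38 - 3.5Q = 15 + Q gives Q_1 = 5.1111, P_1 = 20.1111; CS_1 = 45.716, PS_1 = 13.0617.
Change in total surplus = (45.716 + 13.0617) - (83.0494 + 23.7284) = -48.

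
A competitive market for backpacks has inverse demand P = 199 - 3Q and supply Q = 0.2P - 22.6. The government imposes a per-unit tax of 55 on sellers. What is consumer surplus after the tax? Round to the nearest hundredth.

Rewriting supply in inverse form: P = 113 + 5Q.
Pre-tax equilibrium: 199 - 3Q = 113 + 5Q gives Q* = 10.75, P* = 166.75.
With the tax, sellers need 55 more per unit: 199 - 3Q = 113 + 5Q + 55, so Q_t = 3.875. Buyers pay P_b = 187.375; sellers receive P_s = P_b - 55 = 132.375.
Consumer surplus is the triangle under demand above P_b: (1/2)(3.875)(199 - 187.375) = 22.5234.

22.52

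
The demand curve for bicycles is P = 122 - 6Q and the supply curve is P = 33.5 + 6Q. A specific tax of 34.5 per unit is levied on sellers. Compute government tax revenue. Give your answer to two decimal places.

Without the tax, 122 - 6Q = 33.5 + 6Q so Q* = 7.375 and P* = 77.75.
A tax on sellers shifts supply up by 34.5: 122 - 6Q = 33.5 + 6Q + 34.5, so Q_t = 4.5. Buyers pay P_b = 95; sellers receive P_s = P_b - 34.5 = 60.5.
Revenue is the tax times quantity traded: 34.5 x 4.5 = 155.25.

155.25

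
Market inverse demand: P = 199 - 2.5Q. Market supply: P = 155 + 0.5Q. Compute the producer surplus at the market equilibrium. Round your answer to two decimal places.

53.78

Set 199 - 2.5Q = 155 + 0.5Q, which gives 44 = 3Q, so Q* = 14.6667 and P* = 199 - 2.5(14.6667) = 162.3333.
PS is the area between P* and the supply curve from 0 to Q*: (1/2)(14.6667)(7.3333) = 53.7778.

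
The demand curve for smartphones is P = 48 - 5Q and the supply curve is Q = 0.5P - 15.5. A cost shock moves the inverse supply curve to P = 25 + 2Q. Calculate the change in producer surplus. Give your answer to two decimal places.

Rewriting supply in inverse form: P = 31 + 2Q.
Initial equilibrium: Q_0 = 2.4286, P_0 = 35.8571; CS_0 = (1/2)(2.4286)(12.1429) = 14.7449, PS_0 = (1/2)(2.4286)(4.8571) = 5.898.
New equilibrium: 48 - 5Q = 25 + 2Q gives Q_1 = 3.2857, P_1 = 31.5714; CS_1 = 26.9898, PS_1 = 10.7959.
Change in producer surplus = 10.7959 - 5.898 = 4.898.

4.90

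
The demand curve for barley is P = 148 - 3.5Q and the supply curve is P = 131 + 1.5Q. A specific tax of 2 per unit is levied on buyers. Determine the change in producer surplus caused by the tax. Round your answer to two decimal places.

-1.92

Pre-tax equilibrium: 148 - 3.5Q = 131 + 1.5Q gives Q* = 3.4, P* = 136.1.
A tax on buyers shifts demand down by 2: (148 - 2) - 3.5Q = 131 + 1.5Q, so Q_t = 3. Buyers pay P_b = 137.5; sellers receive P_s = P_b - 2 = 135.5.
Producers lose the trapezoid between P_s and P* out to Q_t plus the triangle from Q_t to Q*: change in PS = 6.75 - 8.67 = -1.92.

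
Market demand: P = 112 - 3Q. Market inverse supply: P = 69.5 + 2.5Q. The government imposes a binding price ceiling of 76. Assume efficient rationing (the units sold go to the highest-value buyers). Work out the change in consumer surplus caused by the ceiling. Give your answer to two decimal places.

-6.11

Free-market equilibrium: 112 - 3Q = 69.5 + 2.5Q gives Q* = 7.7273, P* = 88.8182.
At P = 76, sellers supply (76 - 69.5)/2.5 = 2.6 while buyers want more, so the quantity traded is 2.6 at price 76.
CS goes from (1/2)(7.7273)(23.1818) = 89.5661 to 83.46 (computed as (112 - 76)(2.6) - (1/2)(3)(2.6)^2), a change of -6.1061.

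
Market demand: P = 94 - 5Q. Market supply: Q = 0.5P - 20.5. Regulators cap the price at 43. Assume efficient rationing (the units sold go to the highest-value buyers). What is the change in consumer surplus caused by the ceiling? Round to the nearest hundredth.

Rewriting supply in inverse form: P = 41 + 2Q.
Free-market equilibrium: 94 - 5Q = 41 + 2Q gives Q* = 7.5714, P* = 56.1429.
At P = 43, sellers supply (43 - 41)/2 = 1 while buyers want more, so the quantity traded is 1 at price 43.
CS goes from (1/2)(7.5714)(37.8571) = 143.3163 to 48.5 (computed as (94 - 43)(1) - (1/2)(5)(1)^2), a change of -94.8163.

-94.82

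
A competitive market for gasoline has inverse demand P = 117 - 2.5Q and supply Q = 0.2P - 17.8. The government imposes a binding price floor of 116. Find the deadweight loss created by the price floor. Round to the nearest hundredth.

41.67

Rewriting supply in inverse form: P = 89 + 5Q.
Free-market equilibrium: 117 - 2.5Q = 89 + 5Q gives Q* = 3.7333, P* = 107.6667.
At the floor price 116, quantity demanded is (117 - 116)/2.5 = 0.4; demand is the short side, so Q = 0.4 trades at P = 116.
The lost-trades triangle has base Q* - 0.4 = 3.3333 and height equal to the gap between the curves at Q = 0.4, which is 116 - 91 = 25. DWL = (1/2)(3.3333)(25) = 41.6667.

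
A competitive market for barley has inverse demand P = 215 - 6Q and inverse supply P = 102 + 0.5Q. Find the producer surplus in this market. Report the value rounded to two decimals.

Equilibrium: 215 - 6Q = 102 + 0.5Q, so Q* = 17.3846 and P* = 110.6923.
PS is the area between P* and the supply curve from 0 to Q*: (1/2)(17.3846)(8.6923) = 75.5562.

75.56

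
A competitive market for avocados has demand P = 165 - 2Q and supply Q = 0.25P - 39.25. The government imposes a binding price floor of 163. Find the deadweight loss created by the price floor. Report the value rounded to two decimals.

0.33

Rewriting supply in inverse form: P = 157 + 4Q.
Without the control, 165 - 2Q = 157 + 4Q so Q* = 1.3333 and P* = 162.3333.
At P = 163, buyers demand (165 - 163)/2 = 1 while sellers would supply more, so the quantity traded is 1 at price 163.
At Q = 1 the demand price is 163 and the supply price is 161. Deadweight loss is the triangle between the curves from 1 to 1.3333: (1/2)(163 - 161)(1.3333 - 1) = 0.3333.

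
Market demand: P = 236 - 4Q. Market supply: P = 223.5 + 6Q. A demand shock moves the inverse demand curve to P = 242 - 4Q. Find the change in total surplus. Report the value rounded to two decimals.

Initial equilibrium: Q_0 = 1.25, P_0 = 231; CS_0 = (1/2)(1.25)(5) = 3.125, PS_0 = (1/2)(1.25)(7.5) = 4.6875.
New equilibrium: 242 - 4Q = 223.5 + 6Q gives Q_1 = 1.85, P_1 = 234.6; CS_1 = 6.845, PS_1 = 10.2675.
Change in total surplus = (6.845 + 10.2675) - (3.125 + 4.6875) = 9.3.

9.30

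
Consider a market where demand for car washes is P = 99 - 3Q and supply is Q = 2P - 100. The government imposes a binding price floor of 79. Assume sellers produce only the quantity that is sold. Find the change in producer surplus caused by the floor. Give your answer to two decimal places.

Rewriting supply in inverse form: P = 50 + 0.5Q.
Free-market equilibrium: 99 - 3Q = 50 + 0.5Q gives Q* = 14, P* = 57.
At P = 79, buyers demand (99 - 79)/3 = 6.6667 while sellers would supply more, so the quantity traded is 6.6667 at price 79.
PS goes from (1/2)(14)(7) = 49 to 182.2222 (computed as (79 - 50)(6.6667) - (1/2)(0.5)(6.6667)^2), a change of 133.2222.

133.22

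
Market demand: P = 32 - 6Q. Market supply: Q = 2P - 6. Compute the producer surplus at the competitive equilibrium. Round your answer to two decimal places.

4.98

Rewriting supply in inverse form: P = 3 + 0.5Q.
Set 32 - 6Q = 3 + 0.5Q, which gives 29 = 6.5Q, so Q* = 4.4615 and P* = 32 - 6(4.4615) = 5.2308.
Producer surplus is the triangle above supply below P*: (1/2)(4.4615)(5.2308 - 3) = (1/2)(4.4615)(2.2308) = 4.9763.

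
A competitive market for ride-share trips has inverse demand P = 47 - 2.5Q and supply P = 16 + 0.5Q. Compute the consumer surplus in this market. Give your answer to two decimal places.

133.47

Setting demand equal to supply, 31 = 3Q, so Q* = 10.3333 and P* = 21.1667.
The demand choke price is 47, so CS = (1/2)(Q*)(47 - P*) = (1/2)(10.3333)(25.8333) = 133.4722.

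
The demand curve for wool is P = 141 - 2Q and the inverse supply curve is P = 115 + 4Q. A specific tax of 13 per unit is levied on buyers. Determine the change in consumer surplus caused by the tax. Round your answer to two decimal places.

-14.08

Pre-tax equilibrium: 141 - 2Q = 115 + 4Q gives Q* = 4.3333, P* = 132.3333.
With the tax, buyers' net willingness to pay falls by 13: (141 - 13) - 2Q = 115 + 4Q, so Q_t = 2.1667. Buyers pay P_b = 136.6667; sellers receive P_s = P_b - 13 = 123.6667.
Consumers lose the trapezoid between P* and P_b out to Q_t plus the triangle from Q_t to Q*: change in CS = 4.6944 - 18.7778 = -14.0833.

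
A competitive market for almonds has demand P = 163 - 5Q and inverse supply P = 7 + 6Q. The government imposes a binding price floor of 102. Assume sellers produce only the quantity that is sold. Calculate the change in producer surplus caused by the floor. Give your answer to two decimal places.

Free-market equilibrium: 163 - 5Q = 7 + 6Q gives Q* = 14.1818, P* = 92.0909.
At the floor price 102, quantity demanded is (163 - 102)/5 = 12.2; demand is the short side, so Q = 12.2 trades at P = 102.
PS goes from (1/2)(14.1818)(85.0909) = 603.3719 to 712.48 (computed as (102 - 7)(12.2) - (1/2)(6)(12.2)^2), a change of 109.1081.

109.11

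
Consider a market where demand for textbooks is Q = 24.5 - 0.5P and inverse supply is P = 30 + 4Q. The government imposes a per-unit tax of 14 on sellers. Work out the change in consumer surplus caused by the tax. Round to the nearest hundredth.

-9.33

Rewriting demand in inverse form: P = 49 - 2Q.
Without the tax, 49 - 2Q = 30 + 4Q so Q* = 3.1667 and P* = 42.6667.
A tax on sellers shifts supply up by 14: 49 - 2Q = 30 + 4Q + 14, so Q_t = 0.8333. Buyers pay P_b = 47.3333; sellers receive P_s = P_b - 14 = 33.3333.
CS falls from (1/2)(3.1667)(6.3333) = 10.0278 to (1/2)(0.8333)(1.6667) = 0.6944, a change of -9.3333.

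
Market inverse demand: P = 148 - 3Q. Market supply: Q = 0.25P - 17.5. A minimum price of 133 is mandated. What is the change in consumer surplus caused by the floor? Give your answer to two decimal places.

-148.74

Rewriting supply in inverse form: P = 70 + 4Q.
Free-market equilibrium: 148 - 3Q = 70 + 4Q gives Q* = 11.1429, P* = 114.5714.
At P = 133, buyers demand (148 - 133)/3 = 5 while sellers would supply more, so the quantity traded is 5 at price 133.
CS goes from (1/2)(11.1429)(33.4286) = 186.2449 to 37.5 (computed as (148 - 133)(5) - (1/2)(3)(5)^2), a change of -148.7449.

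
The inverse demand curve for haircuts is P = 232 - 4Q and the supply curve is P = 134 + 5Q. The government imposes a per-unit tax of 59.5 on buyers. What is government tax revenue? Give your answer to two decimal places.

254.53

Without the tax, 232 - 4Q = 134 + 5Q so Q* = 10.8889 and P* = 188.4444.
A tax on buyers shifts demand down by 59.5: (232 - 59.5) - 4Q = 134 + 5Q, so Q_t = 4.2778. Buyers pay P_b = 214.8889; sellers receive P_s = P_b - 59.5 = 155.3889.
Tax revenue = t x Q_t = 59.5 x 4.2778 = 254.5278.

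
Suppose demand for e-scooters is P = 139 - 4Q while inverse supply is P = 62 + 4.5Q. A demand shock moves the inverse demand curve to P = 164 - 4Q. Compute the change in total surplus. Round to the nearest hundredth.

Initial equilibrium: Q_0 = 9.0588, P_0 = 102.7647; CS_0 = (1/2)(9.0588)(36.2353) = 164.1246, PS_0 = (1/2)(9.0588)(40.7647) = 184.6401.
New equilibrium: 164 - 4Q = 62 + 4.5Q gives Q_1 = 12, P_1 = 116; CS_1 = 288, PS_1 = 324.
Change in total surplus = (288 + 324) - (164.1246 + 184.6401) = 263.2353.

263.24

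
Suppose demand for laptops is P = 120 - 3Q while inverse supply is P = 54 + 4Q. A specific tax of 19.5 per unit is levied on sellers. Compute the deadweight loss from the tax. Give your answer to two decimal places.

Without the tax, 120 - 3Q = 54 + 4Q so Q* = 9.4286 and P* = 91.7143.
With the tax, sellers need 19.5 more per unit: 120 - 3Q = 54 + 4Q + 19.5, so Q_t = 6.6429. Buyers pay P_b = 100.0714; sellers receive P_s = P_b - 19.5 = 80.5714.
Deadweight loss is the triangle between the curves from Q_t to Q*: (1/2)(9.4286 - 6.6429)(19.5) = 27.1607.

27.16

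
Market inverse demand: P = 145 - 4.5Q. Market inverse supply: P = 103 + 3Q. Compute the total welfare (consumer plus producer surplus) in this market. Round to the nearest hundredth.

117.60

Setting demand equal to supply, 42 = 7.5Q, so Q* = 5.6 and P* = 119.8.
CS = (1/2)(5.6)(25.2) = 70.56 and PS = (1/2)(5.6)(16.8) = 47.04, so total surplus = 117.6.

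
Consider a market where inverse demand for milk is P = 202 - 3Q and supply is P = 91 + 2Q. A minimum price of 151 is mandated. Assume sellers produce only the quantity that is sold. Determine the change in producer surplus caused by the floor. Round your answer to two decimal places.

Free-market equilibrium: 202 - 3Q = 91 + 2Q gives Q* = 22.2, P* = 135.4.
At P = 151, buyers demand (202 - 151)/3 = 17 while sellers would supply more, so the quantity traded is 17 at price 151.
PS goes from (1/2)(22.2)(44.4) = 492.84 to 731 (computed as (151 - 91)(17) - (1/2)(2)(17)^2), a change of 238.16.

238.16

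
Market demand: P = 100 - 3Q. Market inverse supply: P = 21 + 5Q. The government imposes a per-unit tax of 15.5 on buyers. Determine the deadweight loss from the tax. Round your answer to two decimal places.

15.02

Without the tax, 100 - 3Q = 21 + 5Q so Q* = 9.875 and P* = 70.375.
A tax on buyers shifts demand down by 15.5: (100 - 15.5) - 3Q = 21 + 5Q, so Q_t = 7.9375. Buyers pay P_b = 76.1875; sellers receive P_s = P_b - 15.5 = 60.6875.
Deadweight loss is the triangle between the curves from Q_t to Q*: (1/2)(9.875 - 7.9375)(15.5) = 15.0156.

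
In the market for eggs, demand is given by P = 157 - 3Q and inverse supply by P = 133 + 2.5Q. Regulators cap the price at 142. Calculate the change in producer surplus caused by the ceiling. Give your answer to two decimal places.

Free-market equilibrium: 157 - 3Q = 133 + 2.5Q gives Q* = 4.3636, P* = 143.9091.
At the ceiling price 142, quantity supplied is (142 - 133)/2.5 = 3.6; supply is the short side, so Q = 3.6 trades at P = 142.
PS goes from (1/2)(4.3636)(10.9091) = 23.8017 to 16.2 (computed as (142 - 133)(3.6) - (1/2)(2.5)(3.6)^2), a change of -7.6017.

-7.60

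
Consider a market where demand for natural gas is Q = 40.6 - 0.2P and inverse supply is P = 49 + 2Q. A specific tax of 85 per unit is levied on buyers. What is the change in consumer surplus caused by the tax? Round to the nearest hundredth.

-967.09

Rewriting demand in inverse form: P = 203 - 5Q.
Without the tax, 203 - 5Q = 49 + 2Q so Q* = 22 and P* = 93.
A tax on buyers shifts demand down by 85: (203 - 85) - 5Q = 49 + 2Q, so Q_t = 9.8571. Buyers pay P_b = 153.7143; sellers receive P_s = P_b - 85 = 68.7143.
Consumers lose the trapezoid between P* and P_b out to Q_t plus the triangle from Q_t to Q*: change in CS = 242.9082 - 1210 = -967.0918.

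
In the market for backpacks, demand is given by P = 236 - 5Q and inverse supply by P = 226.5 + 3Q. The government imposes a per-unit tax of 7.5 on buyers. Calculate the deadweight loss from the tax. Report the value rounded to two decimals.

3.52

Without the tax, 236 - 5Q = 226.5 + 3Q so Q* = 1.1875 and P* = 230.0625.
With the tax, buyers' net willingness to pay falls by 7.5: (236 - 7.5) - 5Q = 226.5 + 3Q, so Q_t = 0.25. Buyers pay P_b = 234.75; sellers receive P_s = P_b - 7.5 = 227.25.
The welfare triangle lost has base Q* - Q_t = 0.9375 and height t = 7.5, so DWL = (1/2)(0.9375)(7.5) = 3.5156.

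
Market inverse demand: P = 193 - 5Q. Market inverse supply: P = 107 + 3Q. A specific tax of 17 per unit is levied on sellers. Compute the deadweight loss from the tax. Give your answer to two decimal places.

18.06

Pre-tax equilibrium: 193 - 5Q = 107 + 3Q gives Q* = 10.75, P* = 139.25.
A tax on sellers shifts supply up by 17: 193 - 5Q = 107 + 3Q + 17, so Q_t = 8.625. Buyers pay P_b = 149.875; sellers receive P_s = P_b - 17 = 132.875.
The welfare triangle lost has base Q* - Q_t = 2.125 and height t = 17, so DWL = (1/2)(2.125)(17) = 18.0625.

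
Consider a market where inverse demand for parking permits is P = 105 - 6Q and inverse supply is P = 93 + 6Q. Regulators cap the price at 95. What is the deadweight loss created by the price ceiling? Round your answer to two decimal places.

2.67

Free-market equilibrium: 105 - 6Q = 93 + 6Q gives Q* = 1, P* = 99.
At P = 95, sellers supply (95 - 93)/6 = 0.3333 while buyers want more, so the quantity traded is 0.3333 at price 95.
At Q = 0.3333 the demand price is 103 and the supply price is 95. Deadweight loss is the triangle between the curves from 0.3333 to 1: (1/2)(103 - 95)(1 - 0.3333) = 2.6667.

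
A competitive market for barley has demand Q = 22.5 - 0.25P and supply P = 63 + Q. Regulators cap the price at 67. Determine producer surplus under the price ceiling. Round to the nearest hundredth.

8.00

Rewriting demand in inverse form: P = 90 - 4Q.
Without the control, 90 - 4Q = 63 + Q so Q* = 5.4 and P* = 68.4.
At P = 67, sellers supply (67 - 63)/1 = 4 while buyers want more, so the quantity traded is 4 at price 67.
PS is the triangle above supply below 67: (1/2)(4)(67 - 63) = 8.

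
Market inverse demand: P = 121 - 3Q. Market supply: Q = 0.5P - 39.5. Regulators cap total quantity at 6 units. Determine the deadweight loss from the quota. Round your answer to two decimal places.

Rewriting supply in inverse form: P = 79 + 2Q.
Without the quota, 121 - 3Q = 79 + 2Q gives Q* = 8.4.
At Q = 6 the demand price is 121 - 3(6) = 103 and the supply price is 79 + 2(6) = 91.
Deadweight loss is the triangle between the curves from 6 to 8.4: (1/2)(103 - 91)(8.4 - 6) = 14.4.

14.40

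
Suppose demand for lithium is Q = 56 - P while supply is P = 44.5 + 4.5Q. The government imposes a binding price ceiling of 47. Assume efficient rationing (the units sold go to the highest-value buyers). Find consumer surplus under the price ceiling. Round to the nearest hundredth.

4.85

Rewriting demand in inverse form: P = 56 - Q.
Without the control, 56 - Q = 44.5 + 4.5Q so Q* = 2.0909 and P* = 53.9091.
At the ceiling price 47, quantity supplied is (47 - 44.5)/4.5 = 0.5556; supply is the short side, so Q = 0.5556 trades at P = 47.
The demand price at Q = 0.5556 is 55.4444. CS is the trapezoid between demand and 47 over [0, 0.5556]: (1/2)[(56 - 47) + (55.4444 - 47)](0.5556) = 4.8457.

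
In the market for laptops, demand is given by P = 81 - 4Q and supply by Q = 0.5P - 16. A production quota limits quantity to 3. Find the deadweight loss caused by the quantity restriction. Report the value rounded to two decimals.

Rewriting supply in inverse form: P = 32 + 2Q.
Without the quota, 81 - 4Q = 32 + 2Q gives Q* = 8.1667.
At Q = 3 the demand price is 81 - 4(3) = 69 and the supply price is 32 + 2(3) = 38.
DWL = (1/2)(gap between curves at 3) x (Q* - 3) = (1/2)(31)(5.1667) = 80.0833.

80.08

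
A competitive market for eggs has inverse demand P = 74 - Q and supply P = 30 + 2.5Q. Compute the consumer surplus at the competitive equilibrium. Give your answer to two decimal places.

Setting demand equal to supply, 44 = 3.5Q, so Q* = 12.5714 and P* = 61.4286.
The demand choke price is 74, so CS = (1/2)(Q*)(74 - P*) = (1/2)(12.5714)(12.5714) = 79.0204.

79.02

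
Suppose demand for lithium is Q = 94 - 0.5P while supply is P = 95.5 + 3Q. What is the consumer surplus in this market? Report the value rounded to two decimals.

Rewriting demand in inverse form: P = 188 - 2Q.
Set 188 - 2Q = 95.5 + 3Q, which gives 92.5 = 5Q, so Q* = 18.5 and P* = 188 - 2(18.5) = 151.
The demand choke price is 188, so CS = (1/2)(Q*)(188 - P*) = (1/2)(18.5)(37) = 342.25.

342.25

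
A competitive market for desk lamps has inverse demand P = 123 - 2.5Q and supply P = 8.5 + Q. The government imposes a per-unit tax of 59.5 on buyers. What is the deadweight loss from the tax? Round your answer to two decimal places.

505.75

Pre-tax equilibrium: 123 - 2.5Q = 8.5 + Q gives Q* = 32.7143, P* = 41.2143.
A tax on buyers shifts demand down by 59.5: (123 - 59.5) - 2.5Q = 8.5 + Q, so Q_t = 15.7143. Buyers pay P_b = 83.7143; sellers receive P_s = P_b - 59.5 = 24.2143.
The welfare triangle lost has base Q* - Q_t = 17 and height t = 59.5, so DWL = (1/2)(17)(59.5) = 505.75.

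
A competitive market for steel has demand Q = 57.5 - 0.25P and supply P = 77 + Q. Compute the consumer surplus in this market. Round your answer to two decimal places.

Rewriting demand in inverse form: P = 230 - 4Q.
Set 230 - 4Q = 77 + Q, which gives 153 = 5Q, so Q* = 30.6 and P* = 230 - 4(30.6) = 107.6.
The demand choke price is 230, so CS = (1/2)(Q*)(230 - P*) = (1/2)(30.6)(122.4) = 1872.72.

1872.72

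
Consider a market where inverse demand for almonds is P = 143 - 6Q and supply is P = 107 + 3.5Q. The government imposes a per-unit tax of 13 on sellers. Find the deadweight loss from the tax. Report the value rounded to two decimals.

8.89

Without the tax, 143 - 6Q = 107 + 3.5Q so Q* = 3.7895 and P* = 120.2632.
With the tax, sellers need 13 more per unit: 143 - 6Q = 107 + 3.5Q + 13, so Q_t = 2.4211. Buyers pay P_b = 128.4737; sellers receive P_s = P_b - 13 = 115.4737.
Deadweight loss is the triangle between the curves from Q_t to Q*: (1/2)(3.7895 - 2.4211)(13) = 8.8947.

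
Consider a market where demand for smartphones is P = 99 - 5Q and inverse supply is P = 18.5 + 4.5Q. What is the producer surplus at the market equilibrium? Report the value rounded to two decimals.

Set 99 - 5Q = 18.5 + 4.5Q, which gives 80.5 = 9.5Q, so Q* = 8.4737 and P* = 99 - 5(8.4737) = 56.6316.
Producer surplus is the triangle above supply below P*: (1/2)(8.4737)(56.6316 - 18.5) = (1/2)(8.4737)(38.1316) = 161.5575.

161.56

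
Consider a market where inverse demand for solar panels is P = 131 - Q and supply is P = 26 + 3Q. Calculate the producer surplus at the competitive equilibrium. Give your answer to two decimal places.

1033.59

Set 131 - Q = 26 + 3Q, which gives 105 = 4Q, so Q* = 26.25 and P* = 131 - (26.25) = 104.75.
PS is the area between P* and the supply curve from 0 to Q*: (1/2)(26.25)(78.75) = 1033.5938.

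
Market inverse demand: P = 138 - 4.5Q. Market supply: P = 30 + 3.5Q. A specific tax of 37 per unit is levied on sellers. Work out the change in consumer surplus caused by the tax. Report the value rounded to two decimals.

-232.84

Without the tax, 138 - 4.5Q = 30 + 3.5Q so Q* = 13.5 and P* = 77.25.
With the tax, sellers need 37 more per unit: 138 - 4.5Q = 30 + 3.5Q + 37, so Q_t = 8.875. Buyers pay P_b = 98.0625; sellers receive P_s = P_b - 37 = 61.0625.
CS falls from (1/2)(13.5)(60.75) = 410.0625 to (1/2)(8.875)(39.9375) = 177.2227, a change of -232.8398.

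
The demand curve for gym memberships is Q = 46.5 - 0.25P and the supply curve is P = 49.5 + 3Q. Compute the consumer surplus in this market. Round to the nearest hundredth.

760.50

Rewriting demand in inverse form: P = 186 - 4Q.
Setting demand equal to supply, 136.5 = 7Q, so Q* = 19.5 and P* = 108.
CS is the area between the demand curve and P* from 0 to Q*: (1/2)(19.5)(78) = 760.5.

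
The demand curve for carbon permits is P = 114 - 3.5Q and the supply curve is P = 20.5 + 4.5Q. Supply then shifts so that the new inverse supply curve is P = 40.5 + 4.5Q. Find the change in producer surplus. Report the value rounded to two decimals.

Initial equilibrium: Q_0 = 11.6875, P_0 = 73.0938; CS_0 = (1/2)(11.6875)(40.9062) = 239.0459, PS_0 = (1/2)(11.6875)(52.5938) = 307.3447.
New equilibrium: 114 - 3.5Q = 40.5 + 4.5Q gives Q_1 = 9.1875, P_1 = 81.8438; CS_1 = 147.7178, PS_1 = 189.9229.
Change in producer surplus = 189.9229 - 307.3447 = -117.4219.

-117.42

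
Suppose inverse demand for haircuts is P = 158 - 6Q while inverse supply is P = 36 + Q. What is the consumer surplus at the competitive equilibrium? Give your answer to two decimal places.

911.27

Equilibrium: 158 - 6Q = 36 + Q, so Q* = 17.4286 and P* = 53.4286.
The demand choke price is 158, so CS = (1/2)(Q*)(158 - P*) = (1/2)(17.4286)(104.5714) = 911.2653.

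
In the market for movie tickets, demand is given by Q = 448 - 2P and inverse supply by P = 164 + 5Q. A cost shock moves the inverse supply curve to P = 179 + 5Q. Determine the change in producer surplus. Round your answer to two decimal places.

-130.17

Rewriting demand in inverse form: P = 224 - 0.5Q.
Initial equilibrium: Q_0 = 10.9091, P_0 = 218.5455; CS_0 = (1/2)(10.9091)(5.4545) = 29.7521, PS_0 = (1/2)(10.9091)(54.5455) = 297.5207.
New equilibrium: 224 - 0.5Q = 179 + 5Q gives Q_1 = 8.1818, P_1 = 219.9091; CS_1 = 16.7355, PS_1 = 167.3554.
Change in producer surplus = 167.3554 - 297.5207 = -130.1653.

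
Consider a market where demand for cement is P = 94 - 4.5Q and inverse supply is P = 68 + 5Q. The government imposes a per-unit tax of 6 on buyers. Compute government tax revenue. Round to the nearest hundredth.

Without the tax, 94 - 4.5Q = 68 + 5Q so Q* = 2.7368 and P* = 81.6842.
A tax on buyers shifts demand down by 6: (94 - 6) - 4.5Q = 68 + 5Q, so Q_t = 2.1053. Buyers pay P_b = 84.5263; sellers receive P_s = P_b - 6 = 78.5263.
Tax revenue = t x Q_t = 6 x 2.1053 = 12.6316.

12.63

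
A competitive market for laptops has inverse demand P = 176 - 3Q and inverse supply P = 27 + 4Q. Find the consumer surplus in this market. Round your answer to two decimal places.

679.62

Equilibrium: 176 - 3Q = 27 + 4Q, so Q* = 21.2857 and P* = 112.1429.
Consumer surplus is the triangle under demand above P*: (1/2)(21.2857)(176 - 112.1429) = (1/2)(21.2857)(63.8571) = 679.6224.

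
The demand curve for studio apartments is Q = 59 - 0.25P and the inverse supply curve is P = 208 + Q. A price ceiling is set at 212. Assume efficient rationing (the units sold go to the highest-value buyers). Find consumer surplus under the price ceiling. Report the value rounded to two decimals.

64.00

Rewriting demand in inverse form: P = 236 - 4Q.
Free-market equilibrium: 236 - 4Q = 208 + Q gives Q* = 5.6, P* = 213.6.
At the ceiling price 212, quantity supplied is (212 - 208)/1 = 4; supply is the short side, so Q = 4 trades at P = 212.
The demand price at Q = 4 is 220. CS is the trapezoid between demand and 212 over [0, 4]: (1/2)[(236 - 212) + (220 - 212)](4) = 64.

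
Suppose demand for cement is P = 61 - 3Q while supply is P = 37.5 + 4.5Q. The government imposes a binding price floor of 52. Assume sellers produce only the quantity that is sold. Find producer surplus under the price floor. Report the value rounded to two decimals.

Free-market equilibrium: 61 - 3Q = 37.5 + 4.5Q gives Q* = 3.1333, P* = 51.6.
At the floor price 52, quantity demanded is (61 - 52)/3 = 3; demand is the short side, so Q = 3 trades at P = 52.
The supply price at Q = 3 is 51. PS is the trapezoid between 52 and supply over [0, 3]: (1/2)[(52 - 37.5) + (52 - 51)](3) = 23.25.

23.25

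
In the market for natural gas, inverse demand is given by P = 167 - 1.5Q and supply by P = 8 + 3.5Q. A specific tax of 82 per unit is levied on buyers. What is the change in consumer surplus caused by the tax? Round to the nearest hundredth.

Pre-tax equilibrium: 167 - 1.5Q = 8 + 3.5Q gives Q* = 31.8, P* = 119.3.
A tax on buyers shifts demand down by 82: (167 - 82) - 1.5Q = 8 + 3.5Q, so Q_t = 15.4. Buyers pay P_b = 143.9; sellers receive P_s = P_b - 82 = 61.9.
Consumers lose the trapezoid between P* and P_b out to Q_t plus the triangle from Q_t to Q*: change in CS = 177.87 - 758.43 = -580.56.

-580.56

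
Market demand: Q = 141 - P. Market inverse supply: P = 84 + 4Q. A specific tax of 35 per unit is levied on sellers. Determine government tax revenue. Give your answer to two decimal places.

Rewriting demand in inverse form: P = 141 - Q.
Without the tax, 141 - Q = 84 + 4Q so Q* = 11.4 and P* = 129.6.
With the tax, sellers need 35 more per unit: 141 - Q = 84 + 4Q + 35, so Q_t = 4.4. Buyers pay P_b = 136.6; sellers receive P_s = P_b - 35 = 101.6.
Revenue is the tax times quantity traded: 35 x 4.4 = 154.

154.00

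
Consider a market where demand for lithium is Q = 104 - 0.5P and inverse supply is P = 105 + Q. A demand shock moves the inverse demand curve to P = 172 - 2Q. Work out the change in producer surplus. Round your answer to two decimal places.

-340.00

Rewriting demand in inverse form: P = 208 - 2Q.
Initial equilibrium: Q_0 = 34.3333, P_0 = 139.3333; CS_0 = (1/2)(34.3333)(68.6667) = 1178.7778, PS_0 = (1/2)(34.3333)(34.3333) = 589.3889.
New equilibrium: 172 - 2Q = 105 + Q gives Q_1 = 22.3333, P_1 = 127.3333; CS_1 = 498.7778, PS_1 = 249.3889.
Change in producer surplus = 249.3889 - 589.3889 = -340.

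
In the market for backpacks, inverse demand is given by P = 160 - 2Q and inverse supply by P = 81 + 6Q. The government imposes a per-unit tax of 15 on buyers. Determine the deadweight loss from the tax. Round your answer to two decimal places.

14.06

Without the tax, 160 - 2Q = 81 + 6Q so Q* = 9.875 and P* = 140.25.
With the tax, buyers' net willingness to pay falls by 15: (160 - 15) - 2Q = 81 + 6Q, so Q_t = 8. Buyers pay P_b = 144; sellers receive P_s = P_b - 15 = 129.
Deadweight loss is the triangle between the curves from Q_t to Q*: (1/2)(9.875 - 8)(15) = 14.0625.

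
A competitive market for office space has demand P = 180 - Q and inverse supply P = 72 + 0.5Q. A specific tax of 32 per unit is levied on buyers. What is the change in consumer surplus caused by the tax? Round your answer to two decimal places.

Without the tax, 180 - Q = 72 + 0.5Q so Q* = 72 and P* = 108.
With the tax, buyers' net willingness to pay falls by 32: (180 - 32) - Q = 72 + 0.5Q, so Q_t = 50.6667. Buyers pay P_b = 129.3333; sellers receive P_s = P_b - 32 = 97.3333.
CS falls from (1/2)(72)(72) = 2592 to (1/2)(50.6667)(50.6667) = 1283.5556, a change of -1308.4444.

-1308.44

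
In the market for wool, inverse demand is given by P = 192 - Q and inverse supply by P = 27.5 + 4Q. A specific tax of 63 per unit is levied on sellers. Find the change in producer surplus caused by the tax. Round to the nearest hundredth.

Pre-tax equilibrium: 192 - Q = 27.5 + 4Q gives Q* = 32.9, P* = 159.1.
A tax on sellers shifts supply up by 63: 192 - Q = 27.5 + 4Q + 63, so Q_t = 20.3. Buyers pay P_b = 171.7; sellers receive P_s = P_b - 63 = 108.7.
PS falls from (1/2)(32.9)(131.6) = 2164.82 to (1/2)(20.3)(81.2) = 824.18, a change of -1340.64.

-1340.64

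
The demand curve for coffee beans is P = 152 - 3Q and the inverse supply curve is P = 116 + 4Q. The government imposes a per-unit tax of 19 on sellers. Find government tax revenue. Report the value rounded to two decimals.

Pre-tax equilibrium: 152 - 3Q = 116 + 4Q gives Q* = 5.1429, P* = 136.5714.
With the tax, sellers need 19 more per unit: 152 - 3Q = 116 + 4Q + 19, so Q_t = 2.4286. Buyers pay P_b = 144.7143; sellers receive P_s = P_b - 19 = 125.7143.
Revenue is the tax times quantity traded: 19 x 2.4286 = 46.1429.

46.14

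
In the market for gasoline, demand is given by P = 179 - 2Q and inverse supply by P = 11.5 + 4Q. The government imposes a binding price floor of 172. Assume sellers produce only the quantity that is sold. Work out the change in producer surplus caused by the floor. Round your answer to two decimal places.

Without the control, 179 - 2Q = 11.5 + 4Q so Q* = 27.9167 and P* = 123.1667.
At the floor price 172, quantity demanded is (179 - 172)/2 = 3.5; demand is the short side, so Q = 3.5 trades at P = 172.
PS goes from (1/2)(27.9167)(111.6667) = 1558.6806 to 537.25 (computed as (172 - 11.5)(3.5) - (1/2)(4)(3.5)^2), a change of -1021.4306.

-1021.43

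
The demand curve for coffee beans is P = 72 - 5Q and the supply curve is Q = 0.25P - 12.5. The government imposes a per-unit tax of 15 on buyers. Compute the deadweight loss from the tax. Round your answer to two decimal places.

12.50

Rewriting supply in inverse form: P = 50 + 4Q.
Pre-tax equilibrium: 72 - 5Q = 50 + 4Q gives Q* = 2.4444, P* = 59.7778.
With the tax, buyers' net willingness to pay falls by 15: (72 - 15) - 5Q = 50 + 4Q, so Q_t = 0.7778. Buyers pay P_b = 68.1111; sellers receive P_s = P_b - 15 = 53.1111.
The welfare triangle lost has base Q* - Q_t = 1.6667 and height t = 15, so DWL = (1/2)(1.6667)(15) = 12.5.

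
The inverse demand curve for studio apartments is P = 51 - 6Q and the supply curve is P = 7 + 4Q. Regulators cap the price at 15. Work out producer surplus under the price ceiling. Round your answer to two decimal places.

8.00

Without the control, 51 - 6Q = 7 + 4Q so Q* = 4.4 and P* = 24.6.
At P = 15, sellers supply (15 - 7)/4 = 2 while buyers want more, so the quantity traded is 2 at price 15.
PS is the triangle above supply below 15: (1/2)(2)(15 - 7) = 8.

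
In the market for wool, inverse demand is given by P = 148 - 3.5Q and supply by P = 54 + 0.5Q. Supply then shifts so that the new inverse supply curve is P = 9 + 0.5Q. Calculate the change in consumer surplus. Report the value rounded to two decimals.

Initial equilibrium: Q_0 = 23.5, P_0 = 65.75; CS_0 = (1/2)(23.5)(82.25) = 966.4375, PS_0 = (1/2)(23.5)(11.75) = 138.0625.
New equilibrium: 148 - 3.5Q = 9 + 0.5Q gives Q_1 = 34.75, P_1 = 26.375; CS_1 = 2113.2344, PS_1 = 301.8906.
Change in consumer surplus = 2113.2344 - 966.4375 = 1146.7969.

1146.80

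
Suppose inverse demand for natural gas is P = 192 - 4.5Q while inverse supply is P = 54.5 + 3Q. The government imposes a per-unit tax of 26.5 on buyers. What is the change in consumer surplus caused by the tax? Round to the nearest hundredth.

Pre-tax equilibrium: 192 - 4.5Q = 54.5 + 3Q gives Q* = 18.3333, P* = 109.5.
With the tax, buyers' net willingness to pay falls by 26.5: (192 - 26.5) - 4.5Q = 54.5 + 3Q, so Q_t = 14.8. Buyers pay P_b = 125.4; sellers receive P_s = P_b - 26.5 = 98.9.
Consumers lose the trapezoid between P* and P_b out to Q_t plus the triangle from Q_t to Q*: change in CS = 492.84 - 756.25 = -263.41.

-263.41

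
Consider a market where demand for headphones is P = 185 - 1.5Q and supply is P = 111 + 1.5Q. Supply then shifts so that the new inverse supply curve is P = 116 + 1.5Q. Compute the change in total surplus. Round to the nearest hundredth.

Initial equilibrium: Q_0 = 24.6667, P_0 = 148; CS_0 = (1/2)(24.6667)(37) = 456.3333, PS_0 = (1/2)(24.6667)(37) = 456.3333.
New equilibrium: 185 - 1.5Q = 116 + 1.5Q gives Q_1 = 23, P_1 = 150.5; CS_1 = 396.75, PS_1 = 396.75.
Change in total surplus = (396.75 + 396.75) - (456.3333 + 456.3333) = -119.1667.

-119.17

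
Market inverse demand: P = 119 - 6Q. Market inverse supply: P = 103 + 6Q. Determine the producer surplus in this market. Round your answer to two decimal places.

Setting demand equal to supply, 16 = 12Q, so Q* = 1.3333 and P* = 111.
Producer surplus is the triangle above supply below P*: (1/2)(1.3333)(111 - 103) = (1/2)(1.3333)(8) = 5.3333.

5.33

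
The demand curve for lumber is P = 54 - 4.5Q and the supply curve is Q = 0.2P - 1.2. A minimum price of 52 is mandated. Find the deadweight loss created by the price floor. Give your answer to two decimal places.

Rewriting supply in inverse form: P = 6 + 5Q.
Without the control, 54 - 4.5Q = 6 + 5Q so Q* = 5.0526 and P* = 31.2632.
At the floor price 52, quantity demanded is (54 - 52)/4.5 = 0.4444; demand is the short side, so Q = 0.4444 trades at P = 52.
The lost-trades triangle has base Q* - 0.4444 = 4.6082 and height equal to the gap between the curves at Q = 0.4444, which is 52 - 8.2222 = 43.7778. DWL = (1/2)(4.6082)(43.7778) = 100.8681.

100.87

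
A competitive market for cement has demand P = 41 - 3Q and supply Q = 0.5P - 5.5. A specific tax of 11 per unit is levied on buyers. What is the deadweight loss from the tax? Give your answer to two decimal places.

Rewriting supply in inverse form: P = 11 + 2Q.
Pre-tax equilibrium: 41 - 3Q = 11 + 2Q gives Q* = 6, P* = 23.
A tax on buyers shifts demand down by 11: (41 - 11) - 3Q = 11 + 2Q, so Q_t = 3.8. Buyers pay P_b = 29.6; sellers receive P_s = P_b - 11 = 18.6.
The welfare triangle lost has base Q* - Q_t = 2.2 and height t = 11, so DWL = (1/2)(2.2)(11) = 12.1.

12.10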